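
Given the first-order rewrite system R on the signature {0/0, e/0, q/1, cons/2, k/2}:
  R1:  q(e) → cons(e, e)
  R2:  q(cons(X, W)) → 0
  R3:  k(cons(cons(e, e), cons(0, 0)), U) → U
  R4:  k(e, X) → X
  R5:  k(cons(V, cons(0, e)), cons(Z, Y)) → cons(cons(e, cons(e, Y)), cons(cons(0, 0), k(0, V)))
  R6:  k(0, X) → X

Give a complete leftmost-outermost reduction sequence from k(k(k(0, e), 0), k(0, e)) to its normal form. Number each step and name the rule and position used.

e

1. k(k(k(0, e), 0), k(0, e))  →  k(k(e, 0), k(0, e))   [R6 at 1.1]
2. k(k(e, 0), k(0, e))  →  k(0, k(0, e))   [R4 at 1]
3. k(0, k(0, e))  →  k(0, e)   [R6 at ε]
4. k(0, e)  →  e   [R6 at ε]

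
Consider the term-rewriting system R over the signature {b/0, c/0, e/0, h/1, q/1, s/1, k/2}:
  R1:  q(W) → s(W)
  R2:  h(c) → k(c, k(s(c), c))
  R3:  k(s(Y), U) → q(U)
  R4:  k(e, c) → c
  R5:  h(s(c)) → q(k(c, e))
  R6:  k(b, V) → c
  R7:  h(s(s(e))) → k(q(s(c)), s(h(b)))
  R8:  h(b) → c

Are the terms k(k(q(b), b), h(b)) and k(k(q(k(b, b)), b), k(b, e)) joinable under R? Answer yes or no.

yes — NF(t₁) = s(c), NF(t₂) = s(c)

Reduce t₁ = k(k(q(b), b), h(b)):
1. k(k(q(b), b), h(b))  →  k(k(s(b), b), h(b))   [R1 at 1.1]
2. k(k(s(b), b), h(b))  →  k(q(b), h(b))   [R3 at 1]
3. k(q(b), h(b))  →  k(s(b), h(b))   [R1 at 1]
4. k(s(b), h(b))  →  q(h(b))   [R3 at ε]
5. q(h(b))  →  s(h(b))   [R1 at ε]
6. s(h(b))  →  s(c)   [R8 at 1]

Reduce t₂ = k(k(q(k(b, b)), b), k(b, e)):
1. k(k(q(k(b, b)), b), k(b, e))  →  k(k(s(k(b, b)), b), k(b, e))   [R1 at 1.1]
2. k(k(s(k(b, b)), b), k(b, e))  →  k(q(b), k(b, e))   [R3 at 1]
3. k(q(b), k(b, e))  →  k(s(b), k(b, e))   [R1 at 1]
4. k(s(b), k(b, e))  →  q(k(b, e))   [R3 at ε]
5. q(k(b, e))  →  s(k(b, e))   [R1 at ε]
6. s(k(b, e))  →  s(c)   [R6 at 1]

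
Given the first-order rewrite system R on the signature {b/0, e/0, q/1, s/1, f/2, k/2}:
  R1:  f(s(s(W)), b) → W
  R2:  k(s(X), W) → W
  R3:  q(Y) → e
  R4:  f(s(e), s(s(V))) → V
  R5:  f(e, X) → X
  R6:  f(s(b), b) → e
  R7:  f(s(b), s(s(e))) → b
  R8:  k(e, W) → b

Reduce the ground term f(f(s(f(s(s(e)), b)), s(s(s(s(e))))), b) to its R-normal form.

e

1. f(f(s(f(s(s(e)), b)), s(s(s(s(e))))), b)  →  f(f(s(e), s(s(s(s(e))))), b)   [R1 at 1.1.1]
2. f(f(s(e), s(s(s(s(e))))), b)  →  f(s(s(e)), b)   [R4 at 1]
3. f(s(s(e)), b)  →  e   [R1 at ε]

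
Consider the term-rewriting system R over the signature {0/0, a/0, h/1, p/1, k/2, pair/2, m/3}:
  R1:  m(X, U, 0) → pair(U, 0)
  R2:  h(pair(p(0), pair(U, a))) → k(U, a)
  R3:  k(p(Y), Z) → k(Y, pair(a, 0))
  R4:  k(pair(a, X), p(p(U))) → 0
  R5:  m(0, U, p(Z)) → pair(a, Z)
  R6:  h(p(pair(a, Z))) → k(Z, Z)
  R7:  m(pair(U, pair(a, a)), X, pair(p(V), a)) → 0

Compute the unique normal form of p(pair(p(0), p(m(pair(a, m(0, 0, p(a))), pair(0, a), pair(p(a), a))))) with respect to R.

p(pair(p(0), p(0)))

1. p(pair(p(0), p(m(pair(a, m(0, 0, p(a))), pair(0, a), pair(p(a), a)))))  →  p(pair(p(0), p(m(pair(a, pair(a, a)), pair(0, a), pair(p(a), a)))))   [R5 at 1.2.1.1.2]
2. p(pair(p(0), p(m(pair(a, pair(a, a)), pair(0, a), pair(p(a), a)))))  →  p(pair(p(0), p(0)))   [R7 at 1.2.1]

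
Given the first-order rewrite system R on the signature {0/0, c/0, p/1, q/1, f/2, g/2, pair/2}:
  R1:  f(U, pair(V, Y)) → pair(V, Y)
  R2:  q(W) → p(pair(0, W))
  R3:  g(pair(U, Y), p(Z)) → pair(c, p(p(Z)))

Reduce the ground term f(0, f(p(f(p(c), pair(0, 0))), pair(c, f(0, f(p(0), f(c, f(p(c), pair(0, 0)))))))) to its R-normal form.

pair(c, pair(0, 0))

1. f(0, f(p(f(p(c), pair(0, 0))), pair(c, f(0, f(p(0), f(c, f(p(c), pair(0, 0))))))))  →  f(0, pair(c, f(0, f(p(0), f(c, f(p(c), pair(0, 0)))))))   [R1 at 2]
2. f(0, pair(c, f(0, f(p(0), f(c, f(p(c), pair(0, 0)))))))  →  pair(c, f(0, f(p(0), f(c, f(p(c), pair(0, 0))))))   [R1 at ε]
3. pair(c, f(0, f(p(0), f(c, f(p(c), pair(0, 0))))))  →  pair(c, f(0, f(p(0), f(c, pair(0, 0)))))   [R1 at 2.2.2.2]
4. pair(c, f(0, f(p(0), f(c, pair(0, 0)))))  →  pair(c, f(0, f(p(0), pair(0, 0))))   [R1 at 2.2.2]
5. pair(c, f(0, f(p(0), pair(0, 0))))  →  pair(c, f(0, pair(0, 0)))   [R1 at 2.2]
6. pair(c, f(0, pair(0, 0)))  →  pair(c, pair(0, 0))   [R1 at 2]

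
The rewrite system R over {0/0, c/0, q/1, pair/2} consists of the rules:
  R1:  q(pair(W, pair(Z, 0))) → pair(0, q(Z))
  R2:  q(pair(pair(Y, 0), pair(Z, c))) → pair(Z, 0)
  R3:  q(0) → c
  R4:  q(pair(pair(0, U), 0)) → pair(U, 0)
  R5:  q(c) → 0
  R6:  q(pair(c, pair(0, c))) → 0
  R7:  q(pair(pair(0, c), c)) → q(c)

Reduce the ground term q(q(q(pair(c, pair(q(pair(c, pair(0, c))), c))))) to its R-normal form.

1. q(q(q(pair(c, pair(q(pair(c, pair(0, c))), c)))))  →  q(q(q(pair(c, pair(0, c)))))   [R6 at 1.1.1.2.1]
2. q(q(q(pair(c, pair(0, c)))))  →  q(q(0))   [R6 at 1.1]
3. q(q(0))  →  q(c)   [R3 at 1]
4. q(c)  →  0   [R5 at ε]

0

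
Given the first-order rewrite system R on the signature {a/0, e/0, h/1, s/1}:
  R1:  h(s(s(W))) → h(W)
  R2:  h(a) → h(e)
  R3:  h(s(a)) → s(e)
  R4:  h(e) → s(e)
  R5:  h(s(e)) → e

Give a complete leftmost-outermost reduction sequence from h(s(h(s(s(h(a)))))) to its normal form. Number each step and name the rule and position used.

e

1. h(s(h(s(s(h(a))))))  →  h(s(h(h(a))))   [R1 at 1.1]
2. h(s(h(h(a))))  →  h(s(h(h(e))))   [R2 at 1.1.1]
3. h(s(h(h(e))))  →  h(s(h(s(e))))   [R4 at 1.1.1]
4. h(s(h(s(e))))  →  h(s(e))   [R5 at 1.1]
5. h(s(e))  →  e   [R5 at ε]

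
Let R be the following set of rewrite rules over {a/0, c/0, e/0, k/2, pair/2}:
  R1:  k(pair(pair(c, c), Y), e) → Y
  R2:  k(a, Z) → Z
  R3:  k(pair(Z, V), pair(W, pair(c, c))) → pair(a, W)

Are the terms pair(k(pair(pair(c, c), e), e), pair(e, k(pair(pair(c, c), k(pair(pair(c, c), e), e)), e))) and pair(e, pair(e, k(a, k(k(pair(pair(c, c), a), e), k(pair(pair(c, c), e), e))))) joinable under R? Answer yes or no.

Reduce t₁ = pair(k(pair(pair(c, c), e), e), pair(e, k(pair(pair(c, c), k(pair(pair(c, c), e), e)), e))):
1. pair(k(pair(pair(c, c), e), e), pair(e, k(pair(pair(c, c), k(pair(pair(c, c), e), e)), e)))  →  pair(e, pair(e, k(pair(pair(c, c), k(pair(pair(c, c), e), e)), e)))   [R1 at 1]
2. pair(e, pair(e, k(pair(pair(c, c), k(pair(pair(c, c), e), e)), e)))  →  pair(e, pair(e, k(pair(pair(c, c), e), e)))   [R1 at 2.2]
3. pair(e, pair(e, k(pair(pair(c, c), e), e)))  →  pair(e, pair(e, e))   [R1 at 2.2]

Reduce t₂ = pair(e, pair(e, k(a, k(k(pair(pair(c, c), a), e), k(pair(pair(c, c), e), e))))):
1. pair(e, pair(e, k(a, k(k(pair(pair(c, c), a), e), k(pair(pair(c, c), e), e)))))  →  pair(e, pair(e, k(k(pair(pair(c, c), a), e), k(pair(pair(c, c), e), e))))   [R2 at 2.2]
2. pair(e, pair(e, k(k(pair(pair(c, c), a), e), k(pair(pair(c, c), e), e))))  →  pair(e, pair(e, k(a, k(pair(pair(c, c), e), e))))   [R1 at 2.2.1]
3. pair(e, pair(e, k(a, k(pair(pair(c, c), e), e))))  →  pair(e, pair(e, k(pair(pair(c, c), e), e)))   [R2 at 2.2]
4. pair(e, pair(e, k(pair(pair(c, c), e), e)))  →  pair(e, pair(e, e))   [R1 at 2.2]

yes — NF(t₁) = pair(e, pair(e, e)), NF(t₂) = pair(e, pair(e, e))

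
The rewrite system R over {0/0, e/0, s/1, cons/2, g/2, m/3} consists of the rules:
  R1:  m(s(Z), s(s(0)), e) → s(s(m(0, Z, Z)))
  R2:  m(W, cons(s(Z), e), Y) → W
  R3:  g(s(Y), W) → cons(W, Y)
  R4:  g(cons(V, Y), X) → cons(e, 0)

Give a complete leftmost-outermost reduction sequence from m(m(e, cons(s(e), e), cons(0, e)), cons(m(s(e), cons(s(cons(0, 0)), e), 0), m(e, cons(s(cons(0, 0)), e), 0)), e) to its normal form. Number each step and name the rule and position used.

1. m(m(e, cons(s(e), e), cons(0, e)), cons(m(s(e), cons(s(cons(0, 0)), e), 0), m(e, cons(s(cons(0, 0)), e), 0)), e)  →  m(e, cons(m(s(e), cons(s(cons(0, 0)), e), 0), m(e, cons(s(cons(0, 0)), e), 0)), e)   [R2 at 1]
2. m(e, cons(m(s(e), cons(s(cons(0, 0)), e), 0), m(e, cons(s(cons(0, 0)), e), 0)), e)  →  m(e, cons(s(e), m(e, cons(s(cons(0, 0)), e), 0)), e)   [R2 at 2.1]
3. m(e, cons(s(e), m(e, cons(s(cons(0, 0)), e), 0)), e)  →  m(e, cons(s(e), e), e)   [R2 at 2.2]
4. m(e, cons(s(e), e), e)  →  e   [R2 at ε]

e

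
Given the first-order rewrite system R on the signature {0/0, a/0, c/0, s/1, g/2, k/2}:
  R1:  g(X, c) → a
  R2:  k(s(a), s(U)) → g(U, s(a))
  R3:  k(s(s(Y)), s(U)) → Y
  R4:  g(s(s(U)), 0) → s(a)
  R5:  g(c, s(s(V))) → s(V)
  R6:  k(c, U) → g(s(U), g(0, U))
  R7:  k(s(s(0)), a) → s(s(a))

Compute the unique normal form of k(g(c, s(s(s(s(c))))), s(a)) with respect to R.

s(c)

1. k(g(c, s(s(s(s(c))))), s(a))  →  k(s(s(s(c))), s(a))   [R5 at 1]
2. k(s(s(s(c))), s(a))  →  s(c)   [R3 at ε]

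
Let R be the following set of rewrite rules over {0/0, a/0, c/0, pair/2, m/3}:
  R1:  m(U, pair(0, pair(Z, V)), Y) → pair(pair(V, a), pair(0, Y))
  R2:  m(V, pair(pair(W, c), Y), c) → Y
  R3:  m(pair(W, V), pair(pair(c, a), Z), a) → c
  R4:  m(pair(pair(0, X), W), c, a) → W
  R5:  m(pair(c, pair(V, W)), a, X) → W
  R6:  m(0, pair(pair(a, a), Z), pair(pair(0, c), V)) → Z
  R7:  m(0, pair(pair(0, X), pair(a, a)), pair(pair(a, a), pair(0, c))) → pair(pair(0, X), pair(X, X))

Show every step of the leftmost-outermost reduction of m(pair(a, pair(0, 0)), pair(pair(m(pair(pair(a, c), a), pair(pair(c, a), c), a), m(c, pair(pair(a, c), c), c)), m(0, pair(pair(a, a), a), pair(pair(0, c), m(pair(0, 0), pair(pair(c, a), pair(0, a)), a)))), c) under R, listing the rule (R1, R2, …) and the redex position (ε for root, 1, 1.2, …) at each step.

1. m(pair(a, pair(0, 0)), pair(pair(m(pair(pair(a, c), a), pair(pair(c, a), c), a), m(c, pair(pair(a, c), c), c)), m(0, pair(pair(a, a), a), pair(pair(0, c), m(pair(0, 0), pair(pair(c, a), pair(0, a)), a)))), c)  →  m(pair(a, pair(0, 0)), pair(pair(c, m(c, pair(pair(a, c), c), c)), m(0, pair(pair(a, a), a), pair(pair(0, c), m(pair(0, 0), pair(pair(c, a), pair(0, a)), a)))), c)   [R3 at 2.1.1]
2. m(pair(a, pair(0, 0)), pair(pair(c, m(c, pair(pair(a, c), c), c)), m(0, pair(pair(a, a), a), pair(pair(0, c), m(pair(0, 0), pair(pair(c, a), pair(0, a)), a)))), c)  →  m(pair(a, pair(0, 0)), pair(pair(c, c), m(0, pair(pair(a, a), a), pair(pair(0, c), m(pair(0, 0), pair(pair(c, a), pair(0, a)), a)))), c)   [R2 at 2.1.2]
3. m(pair(a, pair(0, 0)), pair(pair(c, c), m(0, pair(pair(a, a), a), pair(pair(0, c), m(pair(0, 0), pair(pair(c, a), pair(0, a)), a)))), c)  →  m(0, pair(pair(a, a), a), pair(pair(0, c), m(pair(0, 0), pair(pair(c, a), pair(0, a)), a)))   [R2 at ε]
4. m(0, pair(pair(a, a), a), pair(pair(0, c), m(pair(0, 0), pair(pair(c, a), pair(0, a)), a)))  →  a   [R6 at ε]

a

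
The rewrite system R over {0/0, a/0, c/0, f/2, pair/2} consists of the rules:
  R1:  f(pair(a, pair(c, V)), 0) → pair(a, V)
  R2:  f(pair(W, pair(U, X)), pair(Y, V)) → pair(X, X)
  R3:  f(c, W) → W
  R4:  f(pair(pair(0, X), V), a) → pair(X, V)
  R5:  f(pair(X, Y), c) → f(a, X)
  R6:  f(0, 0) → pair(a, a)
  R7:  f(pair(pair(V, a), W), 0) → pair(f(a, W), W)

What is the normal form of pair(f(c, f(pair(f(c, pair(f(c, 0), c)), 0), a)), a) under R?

pair(pair(c, 0), a)

1. pair(f(c, f(pair(f(c, pair(f(c, 0), c)), 0), a)), a)  →  pair(f(pair(f(c, pair(f(c, 0), c)), 0), a), a)   [R3 at 1]
2. pair(f(pair(f(c, pair(f(c, 0), c)), 0), a), a)  →  pair(f(pair(pair(f(c, 0), c), 0), a), a)   [R3 at 1.1.1]
3. pair(f(pair(pair(f(c, 0), c), 0), a), a)  →  pair(f(pair(pair(0, c), 0), a), a)   [R3 at 1.1.1.1]
4. pair(f(pair(pair(0, c), 0), a), a)  →  pair(pair(c, 0), a)   [R4 at 1]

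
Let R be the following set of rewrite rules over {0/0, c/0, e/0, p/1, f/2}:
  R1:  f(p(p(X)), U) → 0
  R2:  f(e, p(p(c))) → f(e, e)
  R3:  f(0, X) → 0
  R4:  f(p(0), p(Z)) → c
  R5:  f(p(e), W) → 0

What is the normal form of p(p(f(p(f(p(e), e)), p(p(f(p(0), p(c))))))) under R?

p(p(c))

1. p(p(f(p(f(p(e), e)), p(p(f(p(0), p(c)))))))  →  p(p(f(p(0), p(p(f(p(0), p(c)))))))   [R5 at 1.1.1.1]
2. p(p(f(p(0), p(p(f(p(0), p(c)))))))  →  p(p(c))   [R4 at 1.1]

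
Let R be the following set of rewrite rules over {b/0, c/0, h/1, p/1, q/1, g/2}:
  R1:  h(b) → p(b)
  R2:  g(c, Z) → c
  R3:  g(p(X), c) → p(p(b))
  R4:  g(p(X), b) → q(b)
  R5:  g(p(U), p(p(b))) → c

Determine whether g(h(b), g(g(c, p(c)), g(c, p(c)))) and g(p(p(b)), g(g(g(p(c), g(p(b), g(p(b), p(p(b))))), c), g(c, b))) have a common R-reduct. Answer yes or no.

Reduce t₁ = g(h(b), g(g(c, p(c)), g(c, p(c)))):
1. g(h(b), g(g(c, p(c)), g(c, p(c))))  →  g(p(b), g(g(c, p(c)), g(c, p(c))))   [R1 at 1]
2. g(p(b), g(g(c, p(c)), g(c, p(c))))  →  g(p(b), g(c, g(c, p(c))))   [R2 at 2.1]
3. g(p(b), g(c, g(c, p(c))))  →  g(p(b), c)   [R2 at 2]
4. g(p(b), c)  →  p(p(b))   [R3 at ε]

Reduce t₂ = g(p(p(b)), g(g(g(p(c), g(p(b), g(p(b), p(p(b))))), c), g(c, b))):
1. g(p(p(b)), g(g(g(p(c), g(p(b), g(p(b), p(p(b))))), c), g(c, b)))  →  g(p(p(b)), g(g(g(p(c), g(p(b), c)), c), g(c, b)))   [R5 at 2.1.1.2.2]
2. g(p(p(b)), g(g(g(p(c), g(p(b), c)), c), g(c, b)))  →  g(p(p(b)), g(g(g(p(c), p(p(b))), c), g(c, b)))   [R3 at 2.1.1.2]
3. g(p(p(b)), g(g(g(p(c), p(p(b))), c), g(c, b)))  →  g(p(p(b)), g(g(c, c), g(c, b)))   [R5 at 2.1.1]
4. g(p(p(b)), g(g(c, c), g(c, b)))  →  g(p(p(b)), g(c, g(c, b)))   [R2 at 2.1]
5. g(p(p(b)), g(c, g(c, b)))  →  g(p(p(b)), c)   [R2 at 2]
6. g(p(p(b)), c)  →  p(p(b))   [R3 at ε]

yes — NF(t₁) = p(p(b)), NF(t₂) = p(p(b))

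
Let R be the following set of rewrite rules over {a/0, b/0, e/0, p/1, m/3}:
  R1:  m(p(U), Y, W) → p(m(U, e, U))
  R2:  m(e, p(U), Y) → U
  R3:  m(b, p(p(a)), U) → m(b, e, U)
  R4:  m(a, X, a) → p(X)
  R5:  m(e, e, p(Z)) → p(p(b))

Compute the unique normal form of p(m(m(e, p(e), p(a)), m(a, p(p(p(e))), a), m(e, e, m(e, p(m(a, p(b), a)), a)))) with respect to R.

p(p(p(p(e))))

1. p(m(m(e, p(e), p(a)), m(a, p(p(p(e))), a), m(e, e, m(e, p(m(a, p(b), a)), a))))  →  p(m(e, m(a, p(p(p(e))), a), m(e, e, m(e, p(m(a, p(b), a)), a))))   [R2 at 1.1]
2. p(m(e, m(a, p(p(p(e))), a), m(e, e, m(e, p(m(a, p(b), a)), a))))  →  p(m(e, p(p(p(p(e)))), m(e, e, m(e, p(m(a, p(b), a)), a))))   [R4 at 1.2]
3. p(m(e, p(p(p(p(e)))), m(e, e, m(e, p(m(a, p(b), a)), a))))  →  p(p(p(p(e))))   [R2 at 1]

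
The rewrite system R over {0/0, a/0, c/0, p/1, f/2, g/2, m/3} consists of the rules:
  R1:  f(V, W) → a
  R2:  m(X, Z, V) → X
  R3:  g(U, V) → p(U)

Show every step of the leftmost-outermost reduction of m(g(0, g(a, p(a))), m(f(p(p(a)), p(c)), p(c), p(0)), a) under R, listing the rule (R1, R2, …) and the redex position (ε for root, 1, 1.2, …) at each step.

p(0)

1. m(g(0, g(a, p(a))), m(f(p(p(a)), p(c)), p(c), p(0)), a)  →  g(0, g(a, p(a)))   [R2 at ε]
2. g(0, g(a, p(a)))  →  p(0)   [R3 at ε]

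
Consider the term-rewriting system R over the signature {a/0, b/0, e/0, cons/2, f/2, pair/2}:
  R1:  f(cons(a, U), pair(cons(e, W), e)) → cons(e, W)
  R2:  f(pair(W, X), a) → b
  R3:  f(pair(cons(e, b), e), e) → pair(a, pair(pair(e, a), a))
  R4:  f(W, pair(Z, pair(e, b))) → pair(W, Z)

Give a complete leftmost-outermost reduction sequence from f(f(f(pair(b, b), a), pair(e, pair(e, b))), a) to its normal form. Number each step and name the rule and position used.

1. f(f(f(pair(b, b), a), pair(e, pair(e, b))), a)  →  f(pair(f(pair(b, b), a), e), a)   [R4 at 1]
2. f(pair(f(pair(b, b), a), e), a)  →  b   [R2 at ε]

b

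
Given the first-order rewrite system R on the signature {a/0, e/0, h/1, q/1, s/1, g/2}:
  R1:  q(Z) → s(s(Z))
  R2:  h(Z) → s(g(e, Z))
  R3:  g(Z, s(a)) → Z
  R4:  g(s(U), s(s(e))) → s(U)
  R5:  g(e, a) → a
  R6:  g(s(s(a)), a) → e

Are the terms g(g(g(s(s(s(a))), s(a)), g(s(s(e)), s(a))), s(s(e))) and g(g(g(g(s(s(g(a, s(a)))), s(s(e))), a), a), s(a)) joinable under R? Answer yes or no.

no — NF(t₁) = s(s(s(a))), NF(t₂) = a

Reduce t₁ = g(g(g(s(s(s(a))), s(a)), g(s(s(e)), s(a))), s(s(e))):
1. g(g(g(s(s(s(a))), s(a)), g(s(s(e)), s(a))), s(s(e)))  →  g(g(s(s(s(a))), g(s(s(e)), s(a))), s(s(e)))   [R3 at 1.1]
2. g(g(s(s(s(a))), g(s(s(e)), s(a))), s(s(e)))  →  g(g(s(s(s(a))), s(s(e))), s(s(e)))   [R3 at 1.2]
3. g(g(s(s(s(a))), s(s(e))), s(s(e)))  →  g(s(s(s(a))), s(s(e)))   [R4 at 1]
4. g(s(s(s(a))), s(s(e)))  →  s(s(s(a)))   [R4 at ε]

Reduce t₂ = g(g(g(g(s(s(g(a, s(a)))), s(s(e))), a), a), s(a)):
1. g(g(g(g(s(s(g(a, s(a)))), s(s(e))), a), a), s(a))  →  g(g(g(s(s(g(a, s(a)))), s(s(e))), a), a)   [R3 at ε]
2. g(g(g(s(s(g(a, s(a)))), s(s(e))), a), a)  →  g(g(s(s(g(a, s(a)))), a), a)   [R4 at 1.1]
3. g(g(s(s(g(a, s(a)))), a), a)  →  g(g(s(s(a)), a), a)   [R3 at 1.1.1.1]
4. g(g(s(s(a)), a), a)  →  g(e, a)   [R6 at 1]
5. g(e, a)  →  a   [R5 at ε]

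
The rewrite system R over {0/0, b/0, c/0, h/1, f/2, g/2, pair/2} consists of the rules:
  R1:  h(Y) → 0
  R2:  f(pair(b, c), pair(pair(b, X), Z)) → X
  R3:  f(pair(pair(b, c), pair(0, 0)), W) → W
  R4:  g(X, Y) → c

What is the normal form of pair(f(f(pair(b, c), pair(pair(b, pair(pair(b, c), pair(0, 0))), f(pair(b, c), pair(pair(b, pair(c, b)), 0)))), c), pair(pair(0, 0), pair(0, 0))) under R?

pair(c, pair(pair(0, 0), pair(0, 0)))

1. pair(f(f(pair(b, c), pair(pair(b, pair(pair(b, c), pair(0, 0))), f(pair(b, c), pair(pair(b, pair(c, b)), 0)))), c), pair(pair(0, 0), pair(0, 0)))  →  pair(f(pair(pair(b, c), pair(0, 0)), c), pair(pair(0, 0), pair(0, 0)))   [R2 at 1.1]
2. pair(f(pair(pair(b, c), pair(0, 0)), c), pair(pair(0, 0), pair(0, 0)))  →  pair(c, pair(pair(0, 0), pair(0, 0)))   [R3 at 1]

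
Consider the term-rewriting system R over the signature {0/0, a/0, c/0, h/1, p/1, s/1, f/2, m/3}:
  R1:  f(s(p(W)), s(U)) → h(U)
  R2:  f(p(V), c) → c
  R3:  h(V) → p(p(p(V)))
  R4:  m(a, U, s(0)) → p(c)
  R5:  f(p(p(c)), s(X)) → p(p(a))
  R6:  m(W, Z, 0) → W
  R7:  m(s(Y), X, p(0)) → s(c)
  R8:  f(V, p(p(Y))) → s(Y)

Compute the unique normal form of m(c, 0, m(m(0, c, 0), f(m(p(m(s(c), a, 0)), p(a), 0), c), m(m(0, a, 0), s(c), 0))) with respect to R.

c

1. m(c, 0, m(m(0, c, 0), f(m(p(m(s(c), a, 0)), p(a), 0), c), m(m(0, a, 0), s(c), 0)))  →  m(c, 0, m(0, f(m(p(m(s(c), a, 0)), p(a), 0), c), m(m(0, a, 0), s(c), 0)))   [R6 at 3.1]
2. m(c, 0, m(0, f(m(p(m(s(c), a, 0)), p(a), 0), c), m(m(0, a, 0), s(c), 0)))  →  m(c, 0, m(0, f(p(m(s(c), a, 0)), c), m(m(0, a, 0), s(c), 0)))   [R6 at 3.2.1]
3. m(c, 0, m(0, f(p(m(s(c), a, 0)), c), m(m(0, a, 0), s(c), 0)))  →  m(c, 0, m(0, c, m(m(0, a, 0), s(c), 0)))   [R2 at 3.2]
4. m(c, 0, m(0, c, m(m(0, a, 0), s(c), 0)))  →  m(c, 0, m(0, c, m(0, a, 0)))   [R6 at 3.3]
5. m(c, 0, m(0, c, m(0, a, 0)))  →  m(c, 0, m(0, c, 0))   [R6 at 3.3]
6. m(c, 0, m(0, c, 0))  →  m(c, 0, 0)   [R6 at 3]
7. m(c, 0, 0)  →  c   [R6 at ε]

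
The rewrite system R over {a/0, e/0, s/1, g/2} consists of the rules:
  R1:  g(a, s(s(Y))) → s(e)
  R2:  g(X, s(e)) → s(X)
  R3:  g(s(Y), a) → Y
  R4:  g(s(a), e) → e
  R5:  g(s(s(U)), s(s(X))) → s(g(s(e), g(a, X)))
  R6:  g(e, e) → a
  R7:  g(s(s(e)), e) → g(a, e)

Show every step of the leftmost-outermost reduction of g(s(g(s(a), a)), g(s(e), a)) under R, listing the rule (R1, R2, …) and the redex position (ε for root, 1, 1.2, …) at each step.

1. g(s(g(s(a), a)), g(s(e), a))  →  g(s(a), g(s(e), a))   [R3 at 1.1]
2. g(s(a), g(s(e), a))  →  g(s(a), e)   [R3 at 2]
3. g(s(a), e)  →  e   [R4 at ε]

e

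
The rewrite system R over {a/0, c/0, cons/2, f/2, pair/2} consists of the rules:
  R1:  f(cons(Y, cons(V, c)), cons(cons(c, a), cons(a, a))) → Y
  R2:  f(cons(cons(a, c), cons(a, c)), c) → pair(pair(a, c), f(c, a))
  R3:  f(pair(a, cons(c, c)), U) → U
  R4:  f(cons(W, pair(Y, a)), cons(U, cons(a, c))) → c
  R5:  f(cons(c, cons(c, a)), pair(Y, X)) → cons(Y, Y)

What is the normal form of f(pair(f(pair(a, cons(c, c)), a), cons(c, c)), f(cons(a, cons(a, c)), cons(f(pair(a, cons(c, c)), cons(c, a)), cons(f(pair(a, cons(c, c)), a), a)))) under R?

1. f(pair(f(pair(a, cons(c, c)), a), cons(c, c)), f(cons(a, cons(a, c)), cons(f(pair(a, cons(c, c)), cons(c, a)), cons(f(pair(a, cons(c, c)), a), a))))  →  f(pair(a, cons(c, c)), f(cons(a, cons(a, c)), cons(f(pair(a, cons(c, c)), cons(c, a)), cons(f(pair(a, cons(c, c)), a), a))))   [R3 at 1.1]
2. f(pair(a, cons(c, c)), f(cons(a, cons(a, c)), cons(f(pair(a, cons(c, c)), cons(c, a)), cons(f(pair(a, cons(c, c)), a), a))))  →  f(cons(a, cons(a, c)), cons(f(pair(a, cons(c, c)), cons(c, a)), cons(f(pair(a, cons(c, c)), a), a)))   [R3 at ε]
3. f(cons(a, cons(a, c)), cons(f(pair(a, cons(c, c)), cons(c, a)), cons(f(pair(a, cons(c, c)), a), a)))  →  f(cons(a, cons(a, c)), cons(cons(c, a), cons(f(pair(a, cons(c, c)), a), a)))   [R3 at 2.1]
4. f(cons(a, cons(a, c)), cons(cons(c, a), cons(f(pair(a, cons(c, c)), a), a)))  →  f(cons(a, cons(a, c)), cons(cons(c, a), cons(a, a)))   [R3 at 2.2.1]
5. f(cons(a, cons(a, c)), cons(cons(c, a), cons(a, a)))  →  a   [R1 at ε]

a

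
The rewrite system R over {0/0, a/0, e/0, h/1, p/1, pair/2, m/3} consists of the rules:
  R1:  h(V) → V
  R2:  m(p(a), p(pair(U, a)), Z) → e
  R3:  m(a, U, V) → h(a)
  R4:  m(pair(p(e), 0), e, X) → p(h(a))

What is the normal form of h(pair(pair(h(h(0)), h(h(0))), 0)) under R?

1. h(pair(pair(h(h(0)), h(h(0))), 0))  →  pair(pair(h(h(0)), h(h(0))), 0)   [R1 at ε]
2. pair(pair(h(h(0)), h(h(0))), 0)  →  pair(pair(h(0), h(h(0))), 0)   [R1 at 1.1]
3. pair(pair(h(0), h(h(0))), 0)  →  pair(pair(0, h(h(0))), 0)   [R1 at 1.1]
4. pair(pair(0, h(h(0))), 0)  →  pair(pair(0, h(0)), 0)   [R1 at 1.2]
5. pair(pair(0, h(0)), 0)  →  pair(pair(0, 0), 0)   [R1 at 1.2]

pair(pair(0, 0), 0)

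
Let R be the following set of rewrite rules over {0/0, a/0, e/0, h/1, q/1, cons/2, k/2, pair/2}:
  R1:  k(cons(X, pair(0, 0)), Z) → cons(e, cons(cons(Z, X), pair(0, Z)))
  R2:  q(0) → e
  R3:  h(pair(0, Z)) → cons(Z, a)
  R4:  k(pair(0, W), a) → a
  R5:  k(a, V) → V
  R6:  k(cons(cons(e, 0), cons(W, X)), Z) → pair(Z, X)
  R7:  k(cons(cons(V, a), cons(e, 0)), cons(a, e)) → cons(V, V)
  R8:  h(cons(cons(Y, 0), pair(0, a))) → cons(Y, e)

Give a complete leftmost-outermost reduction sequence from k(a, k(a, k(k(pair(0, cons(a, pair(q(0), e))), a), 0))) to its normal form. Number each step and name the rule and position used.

1. k(a, k(a, k(k(pair(0, cons(a, pair(q(0), e))), a), 0)))  →  k(a, k(k(pair(0, cons(a, pair(q(0), e))), a), 0))   [R5 at ε]
2. k(a, k(k(pair(0, cons(a, pair(q(0), e))), a), 0))  →  k(k(pair(0, cons(a, pair(q(0), e))), a), 0)   [R5 at ε]
3. k(k(pair(0, cons(a, pair(q(0), e))), a), 0)  →  k(a, 0)   [R4 at 1]
4. k(a, 0)  →  0   [R5 at ε]

0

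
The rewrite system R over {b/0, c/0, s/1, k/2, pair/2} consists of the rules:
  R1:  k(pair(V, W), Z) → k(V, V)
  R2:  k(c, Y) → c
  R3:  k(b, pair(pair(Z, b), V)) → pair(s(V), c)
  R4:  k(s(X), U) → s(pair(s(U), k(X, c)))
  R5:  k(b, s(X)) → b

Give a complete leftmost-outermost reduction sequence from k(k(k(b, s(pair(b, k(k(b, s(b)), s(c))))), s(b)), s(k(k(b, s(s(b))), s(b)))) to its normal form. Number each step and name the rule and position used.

b

1. k(k(k(b, s(pair(b, k(k(b, s(b)), s(c))))), s(b)), s(k(k(b, s(s(b))), s(b))))  →  k(k(b, s(b)), s(k(k(b, s(s(b))), s(b))))   [R5 at 1.1]
2. k(k(b, s(b)), s(k(k(b, s(s(b))), s(b))))  →  k(b, s(k(k(b, s(s(b))), s(b))))   [R5 at 1]
3. k(b, s(k(k(b, s(s(b))), s(b))))  →  b   [R5 at ε]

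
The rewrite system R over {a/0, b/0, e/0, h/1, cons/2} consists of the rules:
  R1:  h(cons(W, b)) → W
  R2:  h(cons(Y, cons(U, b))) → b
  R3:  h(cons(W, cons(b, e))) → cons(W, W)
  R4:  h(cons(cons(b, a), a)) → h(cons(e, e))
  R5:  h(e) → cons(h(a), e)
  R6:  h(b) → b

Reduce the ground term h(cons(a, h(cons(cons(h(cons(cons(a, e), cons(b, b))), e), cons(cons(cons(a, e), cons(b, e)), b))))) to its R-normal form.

a

1. h(cons(a, h(cons(cons(h(cons(cons(a, e), cons(b, b))), e), cons(cons(cons(a, e), cons(b, e)), b)))))  →  h(cons(a, b))   [R2 at 1.2]
2. h(cons(a, b))  →  a   [R1 at ε]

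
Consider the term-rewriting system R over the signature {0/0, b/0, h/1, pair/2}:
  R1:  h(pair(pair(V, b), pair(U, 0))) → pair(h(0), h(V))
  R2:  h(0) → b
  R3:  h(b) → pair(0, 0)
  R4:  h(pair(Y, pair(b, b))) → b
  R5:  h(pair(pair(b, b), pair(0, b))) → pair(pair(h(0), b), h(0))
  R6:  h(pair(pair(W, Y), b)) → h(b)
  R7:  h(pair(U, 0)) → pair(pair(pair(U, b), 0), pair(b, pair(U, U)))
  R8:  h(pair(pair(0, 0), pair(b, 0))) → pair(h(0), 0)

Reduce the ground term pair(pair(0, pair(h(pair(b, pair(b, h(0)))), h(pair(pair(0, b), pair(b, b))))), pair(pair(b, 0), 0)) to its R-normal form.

pair(pair(0, pair(b, b)), pair(pair(b, 0), 0))

1. pair(pair(0, pair(h(pair(b, pair(b, h(0)))), h(pair(pair(0, b), pair(b, b))))), pair(pair(b, 0), 0))  →  pair(pair(0, pair(h(pair(b, pair(b, b))), h(pair(pair(0, b), pair(b, b))))), pair(pair(b, 0), 0))   [R2 at 1.2.1.1.2.2]
2. pair(pair(0, pair(h(pair(b, pair(b, b))), h(pair(pair(0, b), pair(b, b))))), pair(pair(b, 0), 0))  →  pair(pair(0, pair(b, h(pair(pair(0, b), pair(b, b))))), pair(pair(b, 0), 0))   [R4 at 1.2.1]
3. pair(pair(0, pair(b, h(pair(pair(0, b), pair(b, b))))), pair(pair(b, 0), 0))  →  pair(pair(0, pair(b, b)), pair(pair(b, 0), 0))   [R4 at 1.2.2]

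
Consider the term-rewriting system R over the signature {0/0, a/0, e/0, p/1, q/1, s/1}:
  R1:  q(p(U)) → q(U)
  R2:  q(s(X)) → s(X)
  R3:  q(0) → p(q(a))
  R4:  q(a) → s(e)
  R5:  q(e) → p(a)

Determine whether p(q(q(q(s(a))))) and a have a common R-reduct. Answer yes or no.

Reduce t₁ = p(q(q(q(s(a))))):
1. p(q(q(q(s(a)))))  →  p(q(q(s(a))))   [R2 at 1.1.1]
2. p(q(q(s(a))))  →  p(q(s(a)))   [R2 at 1.1]
3. p(q(s(a)))  →  p(s(a))   [R2 at 1]

Reduce t₂ = a:

no — NF(t₁) = p(s(a)), NF(t₂) = a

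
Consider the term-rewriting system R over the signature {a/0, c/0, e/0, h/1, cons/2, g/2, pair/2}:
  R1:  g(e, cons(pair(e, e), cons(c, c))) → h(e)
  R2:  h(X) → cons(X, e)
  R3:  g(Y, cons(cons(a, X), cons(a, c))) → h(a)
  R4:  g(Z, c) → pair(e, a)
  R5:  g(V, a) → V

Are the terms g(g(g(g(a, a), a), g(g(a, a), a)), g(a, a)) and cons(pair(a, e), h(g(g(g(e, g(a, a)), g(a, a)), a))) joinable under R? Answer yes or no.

Reduce t₁ = g(g(g(g(a, a), a), g(g(a, a), a)), g(a, a)):
1. g(g(g(g(a, a), a), g(g(a, a), a)), g(a, a))  →  g(g(g(a, a), g(g(a, a), a)), g(a, a))   [R5 at 1.1]
2. g(g(g(a, a), g(g(a, a), a)), g(a, a))  →  g(g(a, g(g(a, a), a)), g(a, a))   [R5 at 1.1]
3. g(g(a, g(g(a, a), a)), g(a, a))  →  g(g(a, g(a, a)), g(a, a))   [R5 at 1.2]
4. g(g(a, g(a, a)), g(a, a))  →  g(g(a, a), g(a, a))   [R5 at 1.2]
5. g(g(a, a), g(a, a))  →  g(a, g(a, a))   [R5 at 1]
6. g(a, g(a, a))  →  g(a, a)   [R5 at 2]
7. g(a, a)  →  a   [R5 at ε]

Reduce t₂ = cons(pair(a, e), h(g(g(g(e, g(a, a)), g(a, a)), a))):
1. cons(pair(a, e), h(g(g(g(e, g(a, a)), g(a, a)), a)))  →  cons(pair(a, e), cons(g(g(g(e, g(a, a)), g(a, a)), a), e))   [R2 at 2]
2. cons(pair(a, e), cons(g(g(g(e, g(a, a)), g(a, a)), a), e))  →  cons(pair(a, e), cons(g(g(e, g(a, a)), g(a, a)), e))   [R5 at 2.1]
3. cons(pair(a, e), cons(g(g(e, g(a, a)), g(a, a)), e))  →  cons(pair(a, e), cons(g(g(e, a), g(a, a)), e))   [R5 at 2.1.1.2]
4. cons(pair(a, e), cons(g(g(e, a), g(a, a)), e))  →  cons(pair(a, e), cons(g(e, g(a, a)), e))   [R5 at 2.1.1]
5. cons(pair(a, e), cons(g(e, g(a, a)), e))  →  cons(pair(a, e), cons(g(e, a), e))   [R5 at 2.1.2]
6. cons(pair(a, e), cons(g(e, a), e))  →  cons(pair(a, e), cons(e, e))   [R5 at 2.1]

no — NF(t₁) = a, NF(t₂) = cons(pair(a, e), cons(e, e))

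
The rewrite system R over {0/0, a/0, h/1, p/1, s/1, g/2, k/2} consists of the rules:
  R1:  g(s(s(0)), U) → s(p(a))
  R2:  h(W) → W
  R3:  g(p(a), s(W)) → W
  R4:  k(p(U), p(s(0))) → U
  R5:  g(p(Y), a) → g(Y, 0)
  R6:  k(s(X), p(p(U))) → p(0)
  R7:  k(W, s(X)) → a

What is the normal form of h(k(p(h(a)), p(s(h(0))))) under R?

1. h(k(p(h(a)), p(s(h(0)))))  →  k(p(h(a)), p(s(h(0))))   [R2 at ε]
2. k(p(h(a)), p(s(h(0))))  →  k(p(a), p(s(h(0))))   [R2 at 1.1]
3. k(p(a), p(s(h(0))))  →  k(p(a), p(s(0)))   [R2 at 2.1.1]
4. k(p(a), p(s(0)))  →  a   [R4 at ε]

a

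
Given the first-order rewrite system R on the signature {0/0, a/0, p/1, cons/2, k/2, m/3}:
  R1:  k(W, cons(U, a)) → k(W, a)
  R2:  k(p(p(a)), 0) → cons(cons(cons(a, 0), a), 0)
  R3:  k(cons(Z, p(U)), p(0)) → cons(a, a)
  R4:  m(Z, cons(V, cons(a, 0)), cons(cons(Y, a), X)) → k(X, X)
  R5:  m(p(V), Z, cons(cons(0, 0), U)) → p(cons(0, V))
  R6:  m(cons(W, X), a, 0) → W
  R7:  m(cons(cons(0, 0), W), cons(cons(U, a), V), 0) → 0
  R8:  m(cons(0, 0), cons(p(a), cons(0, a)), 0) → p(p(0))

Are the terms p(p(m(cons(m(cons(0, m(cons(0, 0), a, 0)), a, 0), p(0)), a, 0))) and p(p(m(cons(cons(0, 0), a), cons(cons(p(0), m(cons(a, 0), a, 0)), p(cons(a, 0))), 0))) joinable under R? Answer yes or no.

yes — NF(t₁) = p(p(0)), NF(t₂) = p(p(0))

Reduce t₁ = p(p(m(cons(m(cons(0, m(cons(0, 0), a, 0)), a, 0), p(0)), a, 0))):
1. p(p(m(cons(m(cons(0, m(cons(0, 0), a, 0)), a, 0), p(0)), a, 0)))  →  p(p(m(cons(0, m(cons(0, 0), a, 0)), a, 0)))   [R6 at 1.1]
2. p(p(m(cons(0, m(cons(0, 0), a, 0)), a, 0)))  →  p(p(0))   [R6 at 1.1]

Reduce t₂ = p(p(m(cons(cons(0, 0), a), cons(cons(p(0), m(cons(a, 0), a, 0)), p(cons(a, 0))), 0))):
1. p(p(m(cons(cons(0, 0), a), cons(cons(p(0), m(cons(a, 0), a, 0)), p(cons(a, 0))), 0)))  →  p(p(m(cons(cons(0, 0), a), cons(cons(p(0), a), p(cons(a, 0))), 0)))   [R6 at 1.1.2.1.2]
2. p(p(m(cons(cons(0, 0), a), cons(cons(p(0), a), p(cons(a, 0))), 0)))  →  p(p(0))   [R7 at 1.1]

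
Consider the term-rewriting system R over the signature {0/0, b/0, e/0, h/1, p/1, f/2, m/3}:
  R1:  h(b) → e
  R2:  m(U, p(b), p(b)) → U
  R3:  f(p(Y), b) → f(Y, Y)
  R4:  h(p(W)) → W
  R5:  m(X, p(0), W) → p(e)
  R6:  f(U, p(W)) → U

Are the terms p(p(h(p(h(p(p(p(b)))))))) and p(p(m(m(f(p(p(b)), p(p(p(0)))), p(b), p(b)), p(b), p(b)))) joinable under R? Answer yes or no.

yes — NF(t₁) = p(p(p(p(b)))), NF(t₂) = p(p(p(p(b))))

Reduce t₁ = p(p(h(p(h(p(p(p(b)))))))):
1. p(p(h(p(h(p(p(p(b))))))))  →  p(p(h(p(p(p(b))))))   [R4 at 1.1]
2. p(p(h(p(p(p(b))))))  →  p(p(p(p(b))))   [R4 at 1.1]

Reduce t₂ = p(p(m(m(f(p(p(b)), p(p(p(0)))), p(b), p(b)), p(b), p(b)))):
1. p(p(m(m(f(p(p(b)), p(p(p(0)))), p(b), p(b)), p(b), p(b))))  →  p(p(m(f(p(p(b)), p(p(p(0)))), p(b), p(b))))   [R2 at 1.1]
2. p(p(m(f(p(p(b)), p(p(p(0)))), p(b), p(b))))  →  p(p(f(p(p(b)), p(p(p(0))))))   [R2 at 1.1]
3. p(p(f(p(p(b)), p(p(p(0))))))  →  p(p(p(p(b))))   [R6 at 1.1]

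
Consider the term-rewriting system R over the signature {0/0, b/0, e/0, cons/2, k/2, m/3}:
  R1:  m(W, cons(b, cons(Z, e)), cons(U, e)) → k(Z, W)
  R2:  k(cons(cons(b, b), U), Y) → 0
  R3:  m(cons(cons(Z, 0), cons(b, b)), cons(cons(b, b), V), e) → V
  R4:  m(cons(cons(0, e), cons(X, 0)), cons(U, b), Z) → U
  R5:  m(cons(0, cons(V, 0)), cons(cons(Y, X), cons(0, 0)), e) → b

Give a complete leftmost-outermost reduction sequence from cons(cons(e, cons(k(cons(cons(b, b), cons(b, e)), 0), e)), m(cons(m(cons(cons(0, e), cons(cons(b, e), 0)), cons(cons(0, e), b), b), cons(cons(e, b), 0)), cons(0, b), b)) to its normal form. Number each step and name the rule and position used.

cons(cons(e, cons(0, e)), 0)

1. cons(cons(e, cons(k(cons(cons(b, b), cons(b, e)), 0), e)), m(cons(m(cons(cons(0, e), cons(cons(b, e), 0)), cons(cons(0, e), b), b), cons(cons(e, b), 0)), cons(0, b), b))  →  cons(cons(e, cons(0, e)), m(cons(m(cons(cons(0, e), cons(cons(b, e), 0)), cons(cons(0, e), b), b), cons(cons(e, b), 0)), cons(0, b), b))   [R2 at 1.2.1]
2. cons(cons(e, cons(0, e)), m(cons(m(cons(cons(0, e), cons(cons(b, e), 0)), cons(cons(0, e), b), b), cons(cons(e, b), 0)), cons(0, b), b))  →  cons(cons(e, cons(0, e)), m(cons(cons(0, e), cons(cons(e, b), 0)), cons(0, b), b))   [R4 at 2.1.1]
3. cons(cons(e, cons(0, e)), m(cons(cons(0, e), cons(cons(e, b), 0)), cons(0, b), b))  →  cons(cons(e, cons(0, e)), 0)   [R4 at 2]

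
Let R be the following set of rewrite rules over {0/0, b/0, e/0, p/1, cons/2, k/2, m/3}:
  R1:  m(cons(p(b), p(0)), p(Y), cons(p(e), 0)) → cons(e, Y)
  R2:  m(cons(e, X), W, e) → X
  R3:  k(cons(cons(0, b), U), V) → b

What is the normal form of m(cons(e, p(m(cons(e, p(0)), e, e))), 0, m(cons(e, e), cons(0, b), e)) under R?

p(p(0))

1. m(cons(e, p(m(cons(e, p(0)), e, e))), 0, m(cons(e, e), cons(0, b), e))  →  m(cons(e, p(p(0))), 0, m(cons(e, e), cons(0, b), e))   [R2 at 1.2.1]
2. m(cons(e, p(p(0))), 0, m(cons(e, e), cons(0, b), e))  →  m(cons(e, p(p(0))), 0, e)   [R2 at 3]
3. m(cons(e, p(p(0))), 0, e)  →  p(p(0))   [R2 at ε]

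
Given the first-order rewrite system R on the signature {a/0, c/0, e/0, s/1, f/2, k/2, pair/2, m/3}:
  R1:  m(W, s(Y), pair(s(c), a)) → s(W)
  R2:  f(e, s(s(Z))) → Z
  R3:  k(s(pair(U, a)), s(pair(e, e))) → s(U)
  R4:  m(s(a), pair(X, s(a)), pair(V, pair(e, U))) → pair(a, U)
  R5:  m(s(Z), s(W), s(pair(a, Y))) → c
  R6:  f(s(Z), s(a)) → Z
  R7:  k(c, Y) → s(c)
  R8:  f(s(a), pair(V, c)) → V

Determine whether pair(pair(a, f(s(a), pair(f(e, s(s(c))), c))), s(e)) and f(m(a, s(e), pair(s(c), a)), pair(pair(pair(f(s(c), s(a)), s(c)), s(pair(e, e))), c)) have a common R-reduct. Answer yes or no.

Reduce t₁ = pair(pair(a, f(s(a), pair(f(e, s(s(c))), c))), s(e)):
1. pair(pair(a, f(s(a), pair(f(e, s(s(c))), c))), s(e))  →  pair(pair(a, f(e, s(s(c)))), s(e))   [R8 at 1.2]
2. pair(pair(a, f(e, s(s(c)))), s(e))  →  pair(pair(a, c), s(e))   [R2 at 1.2]

Reduce t₂ = f(m(a, s(e), pair(s(c), a)), pair(pair(pair(f(s(c), s(a)), s(c)), s(pair(e, e))), c)):
1. f(m(a, s(e), pair(s(c), a)), pair(pair(pair(f(s(c), s(a)), s(c)), s(pair(e, e))), c))  →  f(s(a), pair(pair(pair(f(s(c), s(a)), s(c)), s(pair(e, e))), c))   [R1 at 1]
2. f(s(a), pair(pair(pair(f(s(c), s(a)), s(c)), s(pair(e, e))), c))  →  pair(pair(f(s(c), s(a)), s(c)), s(pair(e, e)))   [R8 at ε]
3. pair(pair(f(s(c), s(a)), s(c)), s(pair(e, e)))  →  pair(pair(c, s(c)), s(pair(e, e)))   [R6 at 1.1]

no — NF(t₁) = pair(pair(a, c), s(e)), NF(t₂) = pair(pair(c, s(c)), s(pair(e, e)))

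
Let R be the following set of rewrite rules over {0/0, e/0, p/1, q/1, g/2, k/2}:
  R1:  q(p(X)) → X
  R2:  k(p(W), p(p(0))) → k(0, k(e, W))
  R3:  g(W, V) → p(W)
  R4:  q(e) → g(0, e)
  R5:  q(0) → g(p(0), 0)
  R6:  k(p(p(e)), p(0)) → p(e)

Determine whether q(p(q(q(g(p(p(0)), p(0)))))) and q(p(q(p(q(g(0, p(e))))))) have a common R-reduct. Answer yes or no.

no — NF(t₁) = p(0), NF(t₂) = 0

Reduce t₁ = q(p(q(q(g(p(p(0)), p(0)))))):
1. q(p(q(q(g(p(p(0)), p(0))))))  →  q(q(g(p(p(0)), p(0))))   [R1 at ε]
2. q(q(g(p(p(0)), p(0))))  →  q(q(p(p(p(0)))))   [R3 at 1.1]
3. q(q(p(p(p(0)))))  →  q(p(p(0)))   [R1 at 1]
4. q(p(p(0)))  →  p(0)   [R1 at ε]

Reduce t₂ = q(p(q(p(q(g(0, p(e))))))):
1. q(p(q(p(q(g(0, p(e)))))))  →  q(p(q(g(0, p(e)))))   [R1 at ε]
2. q(p(q(g(0, p(e)))))  →  q(g(0, p(e)))   [R1 at ε]
3. q(g(0, p(e)))  →  q(p(0))   [R3 at 1]
4. q(p(0))  →  0   [R1 at ε]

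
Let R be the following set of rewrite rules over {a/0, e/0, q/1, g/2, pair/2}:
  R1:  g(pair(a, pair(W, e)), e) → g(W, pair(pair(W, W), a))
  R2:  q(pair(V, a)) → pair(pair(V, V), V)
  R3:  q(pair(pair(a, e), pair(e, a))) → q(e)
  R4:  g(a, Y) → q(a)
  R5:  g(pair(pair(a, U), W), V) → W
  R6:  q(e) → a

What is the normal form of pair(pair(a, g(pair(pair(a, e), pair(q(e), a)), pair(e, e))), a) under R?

pair(pair(a, pair(a, a)), a)

1. pair(pair(a, g(pair(pair(a, e), pair(q(e), a)), pair(e, e))), a)  →  pair(pair(a, pair(q(e), a)), a)   [R5 at 1.2]
2. pair(pair(a, pair(q(e), a)), a)  →  pair(pair(a, pair(a, a)), a)   [R6 at 1.2.1]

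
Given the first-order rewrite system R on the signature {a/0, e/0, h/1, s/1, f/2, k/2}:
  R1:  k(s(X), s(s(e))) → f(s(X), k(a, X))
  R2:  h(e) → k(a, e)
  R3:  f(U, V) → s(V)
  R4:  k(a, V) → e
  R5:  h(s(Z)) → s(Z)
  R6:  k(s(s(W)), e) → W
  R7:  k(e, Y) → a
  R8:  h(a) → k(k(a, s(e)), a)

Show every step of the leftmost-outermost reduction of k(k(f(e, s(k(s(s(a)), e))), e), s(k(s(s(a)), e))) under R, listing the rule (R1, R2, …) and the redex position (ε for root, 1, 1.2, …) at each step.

e

1. k(k(f(e, s(k(s(s(a)), e))), e), s(k(s(s(a)), e)))  →  k(k(s(s(k(s(s(a)), e))), e), s(k(s(s(a)), e)))   [R3 at 1.1]
2. k(k(s(s(k(s(s(a)), e))), e), s(k(s(s(a)), e)))  →  k(k(s(s(a)), e), s(k(s(s(a)), e)))   [R6 at 1]
3. k(k(s(s(a)), e), s(k(s(s(a)), e)))  →  k(a, s(k(s(s(a)), e)))   [R6 at 1]
4. k(a, s(k(s(s(a)), e)))  →  e   [R4 at ε]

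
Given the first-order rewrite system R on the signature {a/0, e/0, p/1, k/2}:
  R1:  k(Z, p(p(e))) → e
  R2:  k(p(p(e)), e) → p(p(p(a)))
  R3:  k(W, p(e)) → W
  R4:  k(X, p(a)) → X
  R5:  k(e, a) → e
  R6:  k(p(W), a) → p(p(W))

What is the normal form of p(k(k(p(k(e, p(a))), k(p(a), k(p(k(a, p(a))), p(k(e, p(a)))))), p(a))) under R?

p(p(e))

1. p(k(k(p(k(e, p(a))), k(p(a), k(p(k(a, p(a))), p(k(e, p(a)))))), p(a)))  →  p(k(p(k(e, p(a))), k(p(a), k(p(k(a, p(a))), p(k(e, p(a)))))))   [R4 at 1]
2. p(k(p(k(e, p(a))), k(p(a), k(p(k(a, p(a))), p(k(e, p(a)))))))  →  p(k(p(e), k(p(a), k(p(k(a, p(a))), p(k(e, p(a)))))))   [R4 at 1.1.1]
3. p(k(p(e), k(p(a), k(p(k(a, p(a))), p(k(e, p(a)))))))  →  p(k(p(e), k(p(a), k(p(a), p(k(e, p(a)))))))   [R4 at 1.2.2.1.1]
4. p(k(p(e), k(p(a), k(p(a), p(k(e, p(a)))))))  →  p(k(p(e), k(p(a), k(p(a), p(e)))))   [R4 at 1.2.2.2.1]
5. p(k(p(e), k(p(a), k(p(a), p(e)))))  →  p(k(p(e), k(p(a), p(a))))   [R3 at 1.2.2]
6. p(k(p(e), k(p(a), p(a))))  →  p(k(p(e), p(a)))   [R4 at 1.2]
7. p(k(p(e), p(a)))  →  p(p(e))   [R4 at 1]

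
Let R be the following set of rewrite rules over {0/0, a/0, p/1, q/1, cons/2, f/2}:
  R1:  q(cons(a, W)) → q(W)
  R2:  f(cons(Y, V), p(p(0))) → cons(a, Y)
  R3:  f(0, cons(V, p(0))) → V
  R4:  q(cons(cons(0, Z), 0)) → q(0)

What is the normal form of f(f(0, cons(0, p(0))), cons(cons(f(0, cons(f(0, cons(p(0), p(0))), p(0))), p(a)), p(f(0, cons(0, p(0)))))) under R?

cons(p(0), p(a))

1. f(f(0, cons(0, p(0))), cons(cons(f(0, cons(f(0, cons(p(0), p(0))), p(0))), p(a)), p(f(0, cons(0, p(0))))))  →  f(0, cons(cons(f(0, cons(f(0, cons(p(0), p(0))), p(0))), p(a)), p(f(0, cons(0, p(0))))))   [R3 at 1]
2. f(0, cons(cons(f(0, cons(f(0, cons(p(0), p(0))), p(0))), p(a)), p(f(0, cons(0, p(0))))))  →  f(0, cons(cons(f(0, cons(p(0), p(0))), p(a)), p(f(0, cons(0, p(0))))))   [R3 at 2.1.1]
3. f(0, cons(cons(f(0, cons(p(0), p(0))), p(a)), p(f(0, cons(0, p(0))))))  →  f(0, cons(cons(p(0), p(a)), p(f(0, cons(0, p(0))))))   [R3 at 2.1.1]
4. f(0, cons(cons(p(0), p(a)), p(f(0, cons(0, p(0))))))  →  f(0, cons(cons(p(0), p(a)), p(0)))   [R3 at 2.2.1]
5. f(0, cons(cons(p(0), p(a)), p(0)))  →  cons(p(0), p(a))   [R3 at ε]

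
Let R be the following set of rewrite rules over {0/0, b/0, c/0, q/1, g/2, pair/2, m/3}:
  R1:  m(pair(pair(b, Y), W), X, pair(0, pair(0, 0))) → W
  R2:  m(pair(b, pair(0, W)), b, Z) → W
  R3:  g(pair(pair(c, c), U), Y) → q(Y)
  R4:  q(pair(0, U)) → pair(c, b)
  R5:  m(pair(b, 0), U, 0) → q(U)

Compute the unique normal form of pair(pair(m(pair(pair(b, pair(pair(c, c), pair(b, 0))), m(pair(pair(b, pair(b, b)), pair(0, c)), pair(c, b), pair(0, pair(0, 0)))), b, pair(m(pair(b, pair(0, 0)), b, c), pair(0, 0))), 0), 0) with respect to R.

1. pair(pair(m(pair(pair(b, pair(pair(c, c), pair(b, 0))), m(pair(pair(b, pair(b, b)), pair(0, c)), pair(c, b), pair(0, pair(0, 0)))), b, pair(m(pair(b, pair(0, 0)), b, c), pair(0, 0))), 0), 0)  →  pair(pair(m(pair(pair(b, pair(pair(c, c), pair(b, 0))), pair(0, c)), b, pair(m(pair(b, pair(0, 0)), b, c), pair(0, 0))), 0), 0)   [R1 at 1.1.1.2]
2. pair(pair(m(pair(pair(b, pair(pair(c, c), pair(b, 0))), pair(0, c)), b, pair(m(pair(b, pair(0, 0)), b, c), pair(0, 0))), 0), 0)  →  pair(pair(m(pair(pair(b, pair(pair(c, c), pair(b, 0))), pair(0, c)), b, pair(0, pair(0, 0))), 0), 0)   [R2 at 1.1.3.1]
3. pair(pair(m(pair(pair(b, pair(pair(c, c), pair(b, 0))), pair(0, c)), b, pair(0, pair(0, 0))), 0), 0)  →  pair(pair(pair(0, c), 0), 0)   [R1 at 1.1]

pair(pair(pair(0, c), 0), 0)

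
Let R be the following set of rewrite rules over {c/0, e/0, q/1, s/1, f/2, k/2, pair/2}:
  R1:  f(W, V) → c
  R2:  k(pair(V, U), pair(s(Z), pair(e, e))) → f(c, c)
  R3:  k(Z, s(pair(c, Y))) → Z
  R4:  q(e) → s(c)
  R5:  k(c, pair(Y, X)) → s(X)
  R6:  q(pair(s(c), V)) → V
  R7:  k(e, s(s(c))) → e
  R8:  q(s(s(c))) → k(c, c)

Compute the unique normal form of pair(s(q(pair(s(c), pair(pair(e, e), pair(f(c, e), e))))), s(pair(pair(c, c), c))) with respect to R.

1. pair(s(q(pair(s(c), pair(pair(e, e), pair(f(c, e), e))))), s(pair(pair(c, c), c)))  →  pair(s(pair(pair(e, e), pair(f(c, e), e))), s(pair(pair(c, c), c)))   [R6 at 1.1]
2. pair(s(pair(pair(e, e), pair(f(c, e), e))), s(pair(pair(c, c), c)))  →  pair(s(pair(pair(e, e), pair(c, e))), s(pair(pair(c, c), c)))   [R1 at 1.1.2.1]

pair(s(pair(pair(e, e), pair(c, e))), s(pair(pair(c, c), c)))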